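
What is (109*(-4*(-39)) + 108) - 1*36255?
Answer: -19143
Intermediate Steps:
(109*(-4*(-39)) + 108) - 1*36255 = (109*156 + 108) - 36255 = (17004 + 108) - 36255 = 17112 - 36255 = -19143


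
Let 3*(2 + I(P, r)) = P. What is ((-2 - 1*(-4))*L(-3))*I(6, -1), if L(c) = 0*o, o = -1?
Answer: 0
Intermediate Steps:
I(P, r) = -2 + P/3
L(c) = 0 (L(c) = 0*(-1) = 0)
((-2 - 1*(-4))*L(-3))*I(6, -1) = ((-2 - 1*(-4))*0)*(-2 + (⅓)*6) = ((-2 + 4)*0)*(-2 + 2) = (2*0)*0 = 0*0 = 0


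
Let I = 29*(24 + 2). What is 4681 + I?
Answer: 5435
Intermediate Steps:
I = 754 (I = 29*26 = 754)
4681 + I = 4681 + 754 = 5435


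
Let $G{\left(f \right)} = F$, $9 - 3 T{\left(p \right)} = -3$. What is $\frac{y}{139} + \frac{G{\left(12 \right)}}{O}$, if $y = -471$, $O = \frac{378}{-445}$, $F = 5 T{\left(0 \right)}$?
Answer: $- \frac{707569}{26271} \approx -26.933$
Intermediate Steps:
$T{\left(p \right)} = 4$ ($T{\left(p \right)} = 3 - -1 = 3 + 1 = 4$)
$F = 20$ ($F = 5 \cdot 4 = 20$)
$O = - \frac{378}{445}$ ($O = 378 \left(- \frac{1}{445}\right) = - \frac{378}{445} \approx -0.84944$)
$G{\left(f \right)} = 20$
$\frac{y}{139} + \frac{G{\left(12 \right)}}{O} = - \frac{471}{139} + \frac{20}{- \frac{378}{445}} = \left(-471\right) \frac{1}{139} + 20 \left(- \frac{445}{378}\right) = - \frac{471}{139} - \frac{4450}{189} = - \frac{707569}{26271}$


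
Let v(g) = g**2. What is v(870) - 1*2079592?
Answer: -1322692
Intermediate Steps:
v(870) - 1*2079592 = 870**2 - 1*2079592 = 756900 - 2079592 = -1322692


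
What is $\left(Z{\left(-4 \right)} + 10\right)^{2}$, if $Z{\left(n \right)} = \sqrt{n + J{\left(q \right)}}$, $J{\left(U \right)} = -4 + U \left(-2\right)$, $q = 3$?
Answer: $\left(10 + i \sqrt{14}\right)^{2} \approx 86.0 + 74.833 i$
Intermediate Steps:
$J{\left(U \right)} = -4 - 2 U$
$Z{\left(n \right)} = \sqrt{-10 + n}$ ($Z{\left(n \right)} = \sqrt{n - 10} = \sqrt{-10 + n}$)
$\left(Z{\left(-4 \right)} + 10\right)^{2} = \left(\sqrt{-10 - 4} + 10\right)^{2} = \left(\sqrt{-14} + 10\right)^{2} = \left(i \sqrt{14} + 10\right)^{2} = \left(10 + i \sqrt{14}\right)^{2}$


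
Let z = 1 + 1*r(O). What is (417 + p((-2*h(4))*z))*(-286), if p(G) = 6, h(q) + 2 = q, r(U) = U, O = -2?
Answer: -120978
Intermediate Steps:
h(q) = -2 + q
z = -1 (z = 1 + 1*(-2) = 1 - 2 = -1)
(417 + p((-2*h(4))*z))*(-286) = (417 + 6)*(-286) = 423*(-286) = -120978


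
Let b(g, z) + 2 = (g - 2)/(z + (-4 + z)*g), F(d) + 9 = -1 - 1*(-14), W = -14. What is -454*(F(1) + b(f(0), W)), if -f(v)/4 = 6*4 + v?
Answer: -755910/857 ≈ -882.04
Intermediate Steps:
F(d) = 4 (F(d) = -9 + (-1 - 1*(-14)) = -9 + (-1 + 14) = -9 + 13 = 4)
f(v) = -96 - 4*v (f(v) = -4*(6*4 + v) = -4*(24 + v) = -96 - 4*v)
b(g, z) = -2 + (-2 + g)/(z + g*(-4 + z)) (b(g, z) = -2 + (g - 2)/(z + (-4 + z)*g) = -2 + (-2 + g)/(z + g*(-4 + z)))
-454*(F(1) + b(f(0), W)) = -454*(4 + (-2 - 2*(-14) + 9*(-96 - 4*0) - 2*(-96 - 4*0)*(-14))/(-14 - 4*(-96 - 4*0) + (-96 - 4*0)*(-14))) = -454*(4 + (-2 + 28 + 9*(-96 + 0) - 2*(-96 + 0)*(-14))/(-14 - 4*(-96 + 0) + (-96 + 0)*(-14))) = -454*(4 + (-2 + 28 + 9*(-96) - 2*(-96)*(-14))/(-14 - 4*(-96) - 96*(-14))) = -454*(4 + (-2 + 28 - 864 - 2688)/(-14 + 384 + 1344)) = -454*(4 - 3526/1714) = -454*(4 + (1/1714)*(-3526)) = -454*(4 - 1763/857) = -454*1665/857 = -755910/857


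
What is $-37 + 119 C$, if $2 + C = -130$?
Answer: $-15745$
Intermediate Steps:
$C = -132$ ($C = -2 - 130 = -132$)
$-37 + 119 C = -37 + 119 \left(-132\right) = -37 - 15708 = -15745$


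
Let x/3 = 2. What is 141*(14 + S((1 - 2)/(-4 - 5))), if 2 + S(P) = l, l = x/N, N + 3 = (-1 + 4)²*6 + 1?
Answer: 44415/26 ≈ 1708.3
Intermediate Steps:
x = 6 (x = 3*2 = 6)
N = 52 (N = -3 + ((-1 + 4)²*6 + 1) = -3 + (3²*6 + 1) = -3 + (9*6 + 1) = -3 + (54 + 1) = -3 + 55 = 52)
l = 3/26 (l = 6/52 = 6*(1/52) = 3/26 ≈ 0.11538)
S(P) = -49/26 (S(P) = -2 + 3/26 = -49/26)
141*(14 + S((1 - 2)/(-4 - 5))) = 141*(14 - 49/26) = 141*(315/26) = 44415/26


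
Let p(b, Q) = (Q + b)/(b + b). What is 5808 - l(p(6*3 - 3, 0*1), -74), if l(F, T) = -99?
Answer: 5907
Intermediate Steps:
p(b, Q) = (Q + b)/(2*b) (p(b, Q) = (Q + b)/((2*b)) = (Q + b)*(1/(2*b)) = (Q + b)/(2*b))
5808 - l(p(6*3 - 3, 0*1), -74) = 5808 - 1*(-99) = 5808 + 99 = 5907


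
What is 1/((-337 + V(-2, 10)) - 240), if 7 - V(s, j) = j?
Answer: -1/580 ≈ -0.0017241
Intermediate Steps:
V(s, j) = 7 - j
1/((-337 + V(-2, 10)) - 240) = 1/((-337 + (7 - 1*10)) - 240) = 1/((-337 + (7 - 10)) - 240) = 1/((-337 - 3) - 240) = 1/(-340 - 240) = 1/(-580) = -1/580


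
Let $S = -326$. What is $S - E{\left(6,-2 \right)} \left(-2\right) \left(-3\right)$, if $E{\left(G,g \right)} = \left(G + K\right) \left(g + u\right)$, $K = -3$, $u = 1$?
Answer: $-308$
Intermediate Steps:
$E{\left(G,g \right)} = \left(1 + g\right) \left(-3 + G\right)$ ($E{\left(G,g \right)} = \left(G - 3\right) \left(g + 1\right) = \left(-3 + G\right) \left(1 + g\right) = \left(1 + g\right) \left(-3 + G\right)$)
$S - E{\left(6,-2 \right)} \left(-2\right) \left(-3\right) = -326 - \left(-3 + 6 - -6 + 6 \left(-2\right)\right) \left(-2\right) \left(-3\right) = -326 - \left(-3 + 6 + 6 - 12\right) \left(-2\right) \left(-3\right) = -326 - \left(-3\right) \left(-2\right) \left(-3\right) = -326 - 6 \left(-3\right) = -326 - -18 = -326 + 18 = -308$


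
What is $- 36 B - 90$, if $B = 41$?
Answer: $-1566$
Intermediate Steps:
$- 36 B - 90 = \left(-36\right) 41 - 90 = -1476 - 90 = -1566$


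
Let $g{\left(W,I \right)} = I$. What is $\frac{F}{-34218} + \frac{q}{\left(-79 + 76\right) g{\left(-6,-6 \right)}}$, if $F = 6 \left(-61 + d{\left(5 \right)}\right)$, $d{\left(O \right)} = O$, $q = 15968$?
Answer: $\frac{15177752}{17109} \approx 887.12$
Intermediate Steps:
$F = -336$ ($F = 6 \left(-61 + 5\right) = 6 \left(-56\right) = -336$)
$\frac{F}{-34218} + \frac{q}{\left(-79 + 76\right) g{\left(-6,-6 \right)}} = - \frac{336}{-34218} + \frac{15968}{\left(-79 + 76\right) \left(-6\right)} = \left(-336\right) \left(- \frac{1}{34218}\right) + \frac{15968}{\left(-3\right) \left(-6\right)} = \frac{56}{5703} + \frac{15968}{18} = \frac{56}{5703} + 15968 \cdot \frac{1}{18} = \frac{56}{5703} + \frac{7984}{9} = \frac{15177752}{17109}$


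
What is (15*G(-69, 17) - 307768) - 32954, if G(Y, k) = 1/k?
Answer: -5792259/17 ≈ -3.4072e+5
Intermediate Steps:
(15*G(-69, 17) - 307768) - 32954 = (15/17 - 307768) - 32954 = -5232041/17 - 32954 = -5792259/17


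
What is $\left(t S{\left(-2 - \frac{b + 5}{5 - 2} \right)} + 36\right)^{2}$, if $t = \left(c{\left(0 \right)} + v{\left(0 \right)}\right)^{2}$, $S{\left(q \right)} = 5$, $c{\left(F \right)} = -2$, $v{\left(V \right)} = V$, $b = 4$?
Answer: $3136$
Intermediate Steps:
$t = 4$ ($t = \left(-2 + 0\right)^{2} = \left(-2\right)^{2} = 4$)
$\left(t S{\left(-2 - \frac{b + 5}{5 - 2} \right)} + 36\right)^{2} = \left(4 \cdot 5 + 36\right)^{2} = \left(20 + 36\right)^{2} = 56^{2} = 3136$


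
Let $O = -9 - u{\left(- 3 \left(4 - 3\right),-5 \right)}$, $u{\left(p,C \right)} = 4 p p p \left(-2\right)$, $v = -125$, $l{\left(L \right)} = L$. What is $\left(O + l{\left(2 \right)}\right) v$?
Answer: $27875$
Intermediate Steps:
$u{\left(p,C \right)} = - 8 p^{3}$ ($u{\left(p,C \right)} = 4 p^{2} p \left(-2\right) = 4 p^{3} \left(-2\right) = - 8 p^{3}$)
$O = -225$ ($O = -9 - - 8 \left(- 3 \left(4 - 3\right)\right)^{3} = -9 - - 8 \left(\left(-3\right) 1\right)^{3} = -9 - - 8 \left(-3\right)^{3} = -9 - \left(-8\right) \left(-27\right) = -9 - 216 = -225$)
$\left(O + l{\left(2 \right)}\right) v = \left(-225 + 2\right) \left(-125\right) = \left(-223\right) \left(-125\right) = 27875$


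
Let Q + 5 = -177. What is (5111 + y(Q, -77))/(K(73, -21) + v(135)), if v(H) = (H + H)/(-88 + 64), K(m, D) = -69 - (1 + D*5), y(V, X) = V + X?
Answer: 19408/95 ≈ 204.29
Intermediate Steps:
Q = -182 (Q = -5 - 177 = -182)
K(m, D) = -70 - 5*D (K(m, D) = -69 - (1 + 5*D) = -69 + (-1 - 5*D) = -70 - 5*D)
v(H) = -H/12 (v(H) = (2*H)/(-24) = (2*H)*(-1/24) = -H/12)
(5111 + y(Q, -77))/(K(73, -21) + v(135)) = (5111 + (-182 - 77))/((-70 - 5*(-21)) - 1/12*135) = (5111 - 259)/((-70 + 105) - 45/4) = 4852/(35 - 45/4) = 4852/(95/4) = 4852*(4/95) = 19408/95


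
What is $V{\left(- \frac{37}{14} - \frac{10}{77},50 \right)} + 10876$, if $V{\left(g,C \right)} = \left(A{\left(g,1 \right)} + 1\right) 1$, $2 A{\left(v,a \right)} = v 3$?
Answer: $\frac{478405}{44} \approx 10873.0$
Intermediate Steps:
$A{\left(v,a \right)} = \frac{3 v}{2}$ ($A{\left(v,a \right)} = \frac{v 3}{2} = \frac{3 v}{2}$)
$V{\left(g,C \right)} = 1 + \frac{3 g}{2}$ ($V{\left(g,C \right)} = \left(\frac{3 g}{2} + 1\right) 1 = \left(1 + \frac{3 g}{2}\right) 1 = 1 + \frac{3 g}{2}$)
$V{\left(- \frac{37}{14} - \frac{10}{77},50 \right)} + 10876 = \left(1 + \frac{3 \left(- \frac{37}{14} - \frac{10}{77}\right)}{2}\right) + 10876 = \left(1 + \frac{3}{2} \left(- \frac{61}{22}\right)\right) + 10876 = \left(1 - \frac{183}{44}\right) + 10876 = - \frac{139}{44} + 10876 = \frac{478405}{44}$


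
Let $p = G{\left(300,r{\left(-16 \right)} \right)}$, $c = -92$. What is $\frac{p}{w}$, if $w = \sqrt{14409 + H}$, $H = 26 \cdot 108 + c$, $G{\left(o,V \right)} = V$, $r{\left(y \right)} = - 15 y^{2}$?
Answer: $- \frac{768 \sqrt{685}}{685} \approx -29.344$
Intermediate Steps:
$H = 2716$ ($H = 26 \cdot 108 - 92 = 2808 - 92 = 2716$)
$p = -3840$ ($p = - 15 \left(-16\right)^{2} = \left(-15\right) 256 = -3840$)
$w = 5 \sqrt{685}$ ($w = \sqrt{14409 + 2716} = \sqrt{17125} = 5 \sqrt{685} \approx 130.86$)
$\frac{p}{w} = - \frac{3840}{5 \sqrt{685}} = - 3840 \frac{\sqrt{685}}{3425} = - \frac{768 \sqrt{685}}{685}$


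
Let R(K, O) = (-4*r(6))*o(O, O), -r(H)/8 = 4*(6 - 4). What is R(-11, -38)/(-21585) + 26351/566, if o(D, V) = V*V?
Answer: 359556511/12217110 ≈ 29.431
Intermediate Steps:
o(D, V) = V²
r(H) = -64 (r(H) = -32*(6 - 4) = -32*2 = -8*8 = -64)
R(K, O) = 256*O² (R(K, O) = (-4*(-64))*O² = 256*O²)
R(-11, -38)/(-21585) + 26351/566 = (256*(-38)²)/(-21585) + 26351/566 = (256*1444)*(-1/21585) + 26351*(1/566) = 369664*(-1/21585) + 26351/566 = -369664/21585 + 26351/566 = 359556511/12217110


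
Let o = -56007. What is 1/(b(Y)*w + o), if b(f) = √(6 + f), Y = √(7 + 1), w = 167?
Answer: -1/(56007 - 167*√(6 + 2*√2)) ≈ -1.8015e-5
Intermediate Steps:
Y = 2*√2 (Y = √8 = 2*√2 ≈ 2.8284)
1/(b(Y)*w + o) = 1/(√(6 + 2*√2)*167 - 56007) = 1/(167*√(6 + 2*√2) - 56007) = 1/(-56007 + 167*√(6 + 2*√2))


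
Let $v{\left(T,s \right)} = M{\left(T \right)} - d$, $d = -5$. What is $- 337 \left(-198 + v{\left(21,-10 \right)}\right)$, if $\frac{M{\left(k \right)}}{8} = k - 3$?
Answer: $16513$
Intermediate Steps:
$M{\left(k \right)} = -24 + 8 k$ ($M{\left(k \right)} = 8 \left(k - 3\right) = 8 \left(-3 + k\right) = -24 + 8 k$)
$v{\left(T,s \right)} = -19 + 8 T$ ($v{\left(T,s \right)} = \left(-24 + 8 T\right) - -5 = \left(-24 + 8 T\right) + 5 = -19 + 8 T$)
$- 337 \left(-198 + v{\left(21,-10 \right)}\right) = - 337 \left(-198 + \left(-19 + 8 \cdot 21\right)\right) = - 337 \left(-198 + \left(-19 + 168\right)\right) = - 337 \left(-198 + 149\right) = \left(-337\right) \left(-49\right) = 16513$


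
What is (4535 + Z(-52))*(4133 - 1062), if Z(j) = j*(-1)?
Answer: 14086677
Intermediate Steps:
Z(j) = -j
(4535 + Z(-52))*(4133 - 1062) = (4535 - 1*(-52))*(4133 - 1062) = (4535 + 52)*3071 = 4587*3071 = 14086677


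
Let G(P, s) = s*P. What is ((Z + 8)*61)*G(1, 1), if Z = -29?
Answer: -1281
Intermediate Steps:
G(P, s) = P*s
((Z + 8)*61)*G(1, 1) = ((-29 + 8)*61)*(1*1) = -21*61*1 = -1281*1 = -1281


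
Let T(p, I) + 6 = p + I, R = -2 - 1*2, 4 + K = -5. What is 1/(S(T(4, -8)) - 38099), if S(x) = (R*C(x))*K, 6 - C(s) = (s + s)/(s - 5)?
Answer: -1/37931 ≈ -2.6364e-5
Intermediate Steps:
K = -9 (K = -4 - 5 = -9)
C(s) = 6 - 2*s/(-5 + s) (C(s) = 6 - (s + s)/(s - 5) = 6 - 2*s/(-5 + s))
R = -4 (R = -2 - 2 = -4)
T(p, I) = -6 + I + p (T(p, I) = -6 + (p + I) = -6 + (I + p) = -6 + I + p)
S(x) = 72*(-15 + 2*x)/(-5 + x) (S(x) = -8*(-15 + 2*x)/(-5 + x)*(-9) = 72*(-15 + 2*x)/(-5 + x))
1/(S(T(4, -8)) - 38099) = 1/(72*(-15 + 2*(-6 - 8 + 4))/(-5 + (-6 - 8 + 4)) - 38099) = 1/(72*(-15 + 2*(-10))/(-5 - 10) - 38099) = 1/(72*(-15 - 20)/(-15) - 38099) = 1/(72*(-1/15)*(-35) - 38099) = 1/(168 - 38099) = 1/(-37931) = -1/37931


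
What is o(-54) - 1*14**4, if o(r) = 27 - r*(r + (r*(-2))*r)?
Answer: -356233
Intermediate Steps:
o(r) = 27 - r*(r - 2*r**2) (o(r) = 27 - r*(r + (-2*r)*r) = 27 - r*(r - 2*r**2))
o(-54) - 1*14**4 = (27 - 1*(-54)**2 + 2*(-54)**3) - 1*14**4 = (27 - 1*2916 + 2*(-157464)) - 1*38416 = (27 - 2916 - 314928) - 38416 = -317817 - 38416 = -356233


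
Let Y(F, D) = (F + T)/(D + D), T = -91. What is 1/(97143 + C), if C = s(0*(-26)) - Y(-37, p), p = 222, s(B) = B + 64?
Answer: 111/10790009 ≈ 1.0287e-5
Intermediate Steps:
s(B) = 64 + B
Y(F, D) = (-91 + F)/(2*D) (Y(F, D) = (F - 91)/(D + D) = (-91 + F)/((2*D)) = (-91 + F)*(1/(2*D)) = (-91 + F)/(2*D))
C = 7136/111 (C = (64 + 0*(-26)) - (-91 - 37)/(2*222) = (64 + 0) - (-128)/(2*222) = 64 - 1*(-32/111) = 64 + 32/111 = 7136/111 ≈ 64.288)
1/(97143 + C) = 1/(97143 + 7136/111) = 1/(10790009/111) = 111/10790009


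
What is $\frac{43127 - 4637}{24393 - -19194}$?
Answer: $\frac{12830}{14529} \approx 0.88306$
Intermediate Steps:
$\frac{43127 - 4637}{24393 - -19194} = \frac{38490}{24393 + 19194} = \frac{38490}{43587} = 38490 \cdot \frac{1}{43587} = \frac{12830}{14529}$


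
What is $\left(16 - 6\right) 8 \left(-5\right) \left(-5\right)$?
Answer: $2000$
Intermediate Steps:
$\left(16 - 6\right) 8 \left(-5\right) \left(-5\right) = \left(16 - 6\right) \left(\left(-40\right) \left(-5\right)\right) = 10 \cdot 200 = 2000$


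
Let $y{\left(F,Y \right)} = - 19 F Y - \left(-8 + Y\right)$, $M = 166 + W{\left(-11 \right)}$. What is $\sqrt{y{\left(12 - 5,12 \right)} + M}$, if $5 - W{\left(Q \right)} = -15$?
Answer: $i \sqrt{1414} \approx 37.603 i$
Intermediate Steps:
$W{\left(Q \right)} = 20$ ($W{\left(Q \right)} = 5 - -15 = 5 + 15 = 20$)
$M = 186$ ($M = 166 + 20 = 186$)
$y{\left(F,Y \right)} = 8 - Y - 19 F Y$ ($y{\left(F,Y \right)} = - 19 F Y - \left(-8 + Y\right) = 8 - Y - 19 F Y$)
$\sqrt{y{\left(12 - 5,12 \right)} + M} = \sqrt{\left(8 - 12 - 19 \left(12 - 5\right) 12\right) + 186} = \sqrt{\left(8 - 12 - 133 \cdot 12\right) + 186} = \sqrt{\left(8 - 12 - 1596\right) + 186} = \sqrt{-1600 + 186} = \sqrt{-1414} = i \sqrt{1414}$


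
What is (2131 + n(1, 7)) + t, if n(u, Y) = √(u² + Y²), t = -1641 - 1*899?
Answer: -409 + 5*√2 ≈ -401.93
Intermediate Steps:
t = -2540 (t = -1641 - 899 = -2540)
n(u, Y) = √(Y² + u²)
(2131 + n(1, 7)) + t = (2131 + √(7² + 1²)) - 2540 = (2131 + √(49 + 1)) - 2540 = (2131 + √50) - 2540 = (2131 + 5*√2) - 2540 = -409 + 5*√2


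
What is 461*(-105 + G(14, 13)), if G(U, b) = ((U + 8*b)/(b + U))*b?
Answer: -599761/27 ≈ -22213.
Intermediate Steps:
G(U, b) = b*(U + 8*b)/(U + b) (G(U, b) = ((U + 8*b)/(U + b))*b = b*(U + 8*b)/(U + b))
461*(-105 + G(14, 13)) = 461*(-105 + 13*(14 + 8*13)/(14 + 13)) = 461*(-105 + 13*(14 + 104)/27) = 461*(-105 + 13*(1/27)*118) = 461*(-105 + 1534/27) = 461*(-1301/27) = -599761/27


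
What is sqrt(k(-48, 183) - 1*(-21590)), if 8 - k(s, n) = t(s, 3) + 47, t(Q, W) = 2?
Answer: sqrt(21549) ≈ 146.80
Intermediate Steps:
k(s, n) = -41 (k(s, n) = 8 - (2 + 47) = 8 - 1*49 = 8 - 49 = -41)
sqrt(k(-48, 183) - 1*(-21590)) = sqrt(-41 - 1*(-21590)) = sqrt(-41 + 21590) = sqrt(21549)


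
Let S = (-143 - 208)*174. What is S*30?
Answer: -1832220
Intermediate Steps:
S = -61074 (S = -351*174 = -61074)
S*30 = -61074*30 = -1832220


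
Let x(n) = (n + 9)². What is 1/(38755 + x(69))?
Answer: 1/44839 ≈ 2.2302e-5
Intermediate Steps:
x(n) = (9 + n)²
1/(38755 + x(69)) = 1/(38755 + (9 + 69)²) = 1/(38755 + 78²) = 1/(38755 + 6084) = 1/44839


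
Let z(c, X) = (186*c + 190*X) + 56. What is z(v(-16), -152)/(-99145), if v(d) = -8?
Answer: 30312/99145 ≈ 0.30573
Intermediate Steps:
z(c, X) = 56 + 186*c + 190*X
z(v(-16), -152)/(-99145) = (56 + 186*(-8) + 190*(-152))/(-99145) = (56 - 1488 - 28880)*(-1/99145) = -30312*(-1/99145) = 30312/99145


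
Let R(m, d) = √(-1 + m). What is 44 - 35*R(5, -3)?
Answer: -26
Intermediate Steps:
44 - 35*R(5, -3) = 44 - 35*√(-1 + 5) = 44 - 35*√4 = 44 - 35*2 = 44 - 70 = -26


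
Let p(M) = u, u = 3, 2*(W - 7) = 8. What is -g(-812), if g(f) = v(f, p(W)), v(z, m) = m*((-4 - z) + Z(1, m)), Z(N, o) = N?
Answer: -2427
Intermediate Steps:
W = 11 (W = 7 + (½)*8 = 7 + 4 = 11)
p(M) = 3
v(z, m) = m*(-3 - z) (v(z, m) = m*((-4 - z) + 1) = m*(-3 - z))
g(f) = -9 - 3*f (g(f) = -1*3*(3 + f) = -9 - 3*f)
-g(-812) = -(-9 - 3*(-812)) = -(-9 + 2436) = -1*2427 = -2427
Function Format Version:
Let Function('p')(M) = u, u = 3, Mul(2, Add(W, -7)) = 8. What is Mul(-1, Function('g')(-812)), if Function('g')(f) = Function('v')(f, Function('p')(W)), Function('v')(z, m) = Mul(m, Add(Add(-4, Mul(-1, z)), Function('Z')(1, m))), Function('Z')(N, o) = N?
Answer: -2427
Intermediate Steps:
W = 11 (W = Add(7, Mul(Rational(1, 2), 8)) = Add(7, 4) = 11)
Function('p')(M) = 3
Function('v')(z, m) = Mul(m, Add(-3, Mul(-1, z))) (Function('v')(z, m) = Mul(m, Add(Add(-4, Mul(-1, z)), 1)) = Mul(m, Add(-3, Mul(-1, z))))
Function('g')(f) = Add(-9, Mul(-3, f)) (Function('g')(f) = Mul(-1, 3, Add(3, f)) = Add(-9, Mul(-3, f)))
Mul(-1, Function('g')(-812)) = Mul(-1, Add(-9, Mul(-3, -812))) = Mul(-1, Add(-9, 2436)) = Mul(-1, 2427) = -2427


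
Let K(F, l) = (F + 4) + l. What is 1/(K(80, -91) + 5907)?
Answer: 1/5900 ≈ 0.00016949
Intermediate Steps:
K(F, l) = 4 + F + l (K(F, l) = (4 + F) + l = 4 + F + l)
1/(K(80, -91) + 5907) = 1/((4 + 80 - 91) + 5907) = 1/(-7 + 5907) = 1/5900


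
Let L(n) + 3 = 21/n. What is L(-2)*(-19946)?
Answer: 269271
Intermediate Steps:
L(n) = -3 + 21/n
L(-2)*(-19946) = (-3 + 21/(-2))*(-19946) = (-3 + 21*(-½))*(-19946) = (-3 - 21/2)*(-19946) = -27/2*(-19946) = 269271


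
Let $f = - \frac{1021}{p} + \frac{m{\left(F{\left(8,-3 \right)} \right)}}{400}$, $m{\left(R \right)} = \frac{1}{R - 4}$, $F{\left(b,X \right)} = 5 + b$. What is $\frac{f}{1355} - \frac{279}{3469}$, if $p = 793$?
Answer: $- \frac{1091990771483}{13418973126000} \approx -0.081377$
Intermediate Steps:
$m{\left(R \right)} = \frac{1}{-4 + R}$
$f = - \frac{3674807}{2854800}$ ($f = - \frac{1021}{793} + \frac{1}{\left(-4 + \left(5 + 8\right)\right) 400} = \left(-1021\right) \frac{1}{793} + \frac{1}{-4 + 13} \cdot \frac{1}{400} = - \frac{1021}{793} + \frac{1}{9} \cdot \frac{1}{400} = - \frac{1021}{793} + \frac{1}{3600} = - \frac{3674807}{2854800} \approx -1.2872$)
$\frac{f}{1355} - \frac{279}{3469} = - \frac{3674807}{2854800 \cdot 1355} - \frac{279}{3469} = \left(- \frac{3674807}{2854800}\right) \frac{1}{1355} - \frac{279}{3469} = - \frac{3674807}{3868254000} - \frac{279}{3469} = - \frac{1091990771483}{13418973126000}$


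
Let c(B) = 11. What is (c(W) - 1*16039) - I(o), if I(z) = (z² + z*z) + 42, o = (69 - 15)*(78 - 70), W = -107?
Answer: -389318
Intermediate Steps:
o = 432 (o = 54*8 = 432)
I(z) = 42 + 2*z² (I(z) = (z² + z²) + 42 = 2*z² + 42 = 42 + 2*z²)
(c(W) - 1*16039) - I(o) = (11 - 1*16039) - (42 + 2*432²) = (11 - 16039) - (42 + 2*186624) = -16028 - (42 + 373248) = -16028 - 1*373290 = -16028 - 373290 = -389318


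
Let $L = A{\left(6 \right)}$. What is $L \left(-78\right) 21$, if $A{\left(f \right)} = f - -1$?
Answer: $-11466$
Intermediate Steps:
$A{\left(f \right)} = 1 + f$ ($A{\left(f \right)} = f + 1 = 1 + f$)
$L = 7$ ($L = 1 + 6 = 7$)
$L \left(-78\right) 21 = 7 \left(-78\right) 21 = \left(-546\right) 21 = -11466$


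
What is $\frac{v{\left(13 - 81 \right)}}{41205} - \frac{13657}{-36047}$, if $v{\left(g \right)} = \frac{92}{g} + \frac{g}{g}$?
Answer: $\frac{3188769121}{8416794265} \approx 0.37886$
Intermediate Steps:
$v{\left(g \right)} = 1 + \frac{92}{g}$ ($v{\left(g \right)} = \frac{92}{g} + 1 = 1 + \frac{92}{g}$)
$\frac{v{\left(13 - 81 \right)}}{41205} - \frac{13657}{-36047} = \frac{\frac{1}{13 - 81} \left(92 + \left(13 - 81\right)\right)}{41205} - \frac{13657}{-36047} = \frac{92 + \left(13 - 81\right)}{13 - 81} \cdot \frac{1}{41205} - - \frac{13657}{36047} = \frac{92 - 68}{-68} \cdot \frac{1}{41205} + \frac{13657}{36047} = \left(- \frac{1}{68}\right) 24 \cdot \frac{1}{41205} + \frac{13657}{36047} = \left(- \frac{6}{17}\right) \frac{1}{41205} + \frac{13657}{36047} = - \frac{2}{233495} + \frac{13657}{36047} = \frac{3188769121}{8416794265}$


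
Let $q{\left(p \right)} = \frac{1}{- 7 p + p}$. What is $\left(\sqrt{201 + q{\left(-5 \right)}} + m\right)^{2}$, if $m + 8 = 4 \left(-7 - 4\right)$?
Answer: $\frac{\left(1560 - \sqrt{180930}\right)^{2}}{900} \approx 1430.5$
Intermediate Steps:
$q{\left(p \right)} = - \frac{1}{6 p}$ ($q{\left(p \right)} = \frac{1}{\left(-6\right) p} = - \frac{1}{6 p}$)
$m = -52$ ($m = -8 + 4 \left(-7 - 4\right) = -8 + 4 \left(-11\right) = -8 - 44 = -52$)
$\left(\sqrt{201 + q{\left(-5 \right)}} + m\right)^{2} = \left(\sqrt{201 - \frac{1}{6 \left(-5\right)}} - 52\right)^{2} = \left(\sqrt{201 - - \frac{1}{30}} - 52\right)^{2} = \left(\sqrt{201 + \frac{1}{30}} - 52\right)^{2} = \left(\sqrt{\frac{6031}{30}} - 52\right)^{2} = \left(\frac{\sqrt{180930}}{30} - 52\right)^{2} = \left(-52 + \frac{\sqrt{180930}}{30}\right)^{2}$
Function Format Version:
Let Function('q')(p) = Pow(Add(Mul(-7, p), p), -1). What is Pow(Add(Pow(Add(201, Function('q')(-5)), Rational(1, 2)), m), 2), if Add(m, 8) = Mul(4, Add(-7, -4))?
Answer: Mul(Rational(1, 900), Pow(Add(1560, Mul(-1, Pow(180930, Rational(1, 2)))), 2)) ≈ 1430.5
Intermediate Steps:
Function('q')(p) = Mul(Rational(-1, 6), Pow(p, -1)) (Function('q')(p) = Pow(Mul(-6, p), -1) = Mul(Rational(-1, 6), Pow(p, -1)))
m = -52 (m = Add(-8, Mul(4, Add(-7, -4))) = Add(-8, Mul(4, -11)) = Add(-8, -44) = -52)
Pow(Add(Pow(Add(201, Function('q')(-5)), Rational(1, 2)), m), 2) = Pow(Add(Pow(Add(201, Mul(Rational(-1, 6), Pow(-5, -1))), Rational(1, 2)), -52), 2) = Pow(Add(Pow(Add(201, Mul(Rational(-1, 6), Rational(-1, 5))), Rational(1, 2)), -52), 2) = Pow(Add(Pow(Add(201, Rational(1, 30)), Rational(1, 2)), -52), 2) = Pow(Add(Pow(Rational(6031, 30), Rational(1, 2)), -52), 2) = Pow(Add(Mul(Rational(1, 30), Pow(180930, Rational(1, 2))), -52), 2) = Pow(Add(-52, Mul(Rational(1, 30), Pow(180930, Rational(1, 2)))), 2)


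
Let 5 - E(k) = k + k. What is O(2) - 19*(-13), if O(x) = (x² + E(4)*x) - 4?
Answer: 241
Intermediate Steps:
E(k) = 5 - 2*k (E(k) = 5 - (k + k) = 5 - 2*k)
O(x) = -4 + x² - 3*x (O(x) = (x² + (5 - 2*4)*x) - 4 = (x² + (5 - 8)*x) - 4 = (x² - 3*x) - 4 = -4 + x² - 3*x)
O(2) - 19*(-13) = (-4 + 2² - 3*2) - 19*(-13) = (-4 + 4 - 6) + 247 = -6 + 247 = 241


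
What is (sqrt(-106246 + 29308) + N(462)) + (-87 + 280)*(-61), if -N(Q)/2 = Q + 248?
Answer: -13193 + I*sqrt(76938) ≈ -13193.0 + 277.38*I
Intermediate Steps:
N(Q) = -496 - 2*Q (N(Q) = -2*(Q + 248) = -2*(248 + Q) = -496 - 2*Q)
(sqrt(-106246 + 29308) + N(462)) + (-87 + 280)*(-61) = (sqrt(-106246 + 29308) + (-496 - 2*462)) + (-87 + 280)*(-61) = (sqrt(-76938) + (-496 - 924)) + 193*(-61) = (I*sqrt(76938) - 1420) - 11773 = (-1420 + I*sqrt(76938)) - 11773 = -13193 + I*sqrt(76938)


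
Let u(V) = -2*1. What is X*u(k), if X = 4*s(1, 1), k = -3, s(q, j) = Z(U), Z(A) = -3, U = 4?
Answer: 24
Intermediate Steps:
s(q, j) = -3
u(V) = -2
X = -12 (X = 4*(-3) = -12)
X*u(k) = -12*(-2) = 24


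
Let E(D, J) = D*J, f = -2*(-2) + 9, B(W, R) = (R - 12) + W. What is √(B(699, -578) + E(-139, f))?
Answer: I*√1698 ≈ 41.207*I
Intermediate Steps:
B(W, R) = -12 + R + W (B(W, R) = (-12 + R) + W = -12 + R + W)
f = 13 (f = 4 + 9 = 13)
√(B(699, -578) + E(-139, f)) = √((-12 - 578 + 699) - 139*13) = √(109 - 1807) = √(-1698) = I*√1698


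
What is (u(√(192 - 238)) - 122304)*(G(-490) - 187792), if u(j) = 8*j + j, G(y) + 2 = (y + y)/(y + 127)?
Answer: 2779082889856/121 - 204504726*I*√46/121 ≈ 2.2968e+10 - 1.1463e+7*I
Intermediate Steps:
G(y) = -2 + 2*y/(127 + y) (G(y) = -2 + (y + y)/(y + 127) = -2 + (2*y)/(127 + y) = -2 + 2*y/(127 + y))
u(j) = 9*j
(u(√(192 - 238)) - 122304)*(G(-490) - 187792) = (9*√(192 - 238) - 122304)*(-254/(127 - 490) - 187792) = (9*√(-46) - 122304)*(-254/(-363) - 187792) = (9*(I*√46) - 122304)*(-254*(-1/363) - 187792) = (9*I*√46 - 122304)*(254/363 - 187792) = (-122304 + 9*I*√46)*(-68168242/363) = 2779082889856/121 - 204504726*I*√46/121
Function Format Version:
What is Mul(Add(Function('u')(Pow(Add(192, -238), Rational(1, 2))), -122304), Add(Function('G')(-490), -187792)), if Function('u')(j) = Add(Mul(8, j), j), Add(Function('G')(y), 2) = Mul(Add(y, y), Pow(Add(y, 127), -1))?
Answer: Add(Rational(2779082889856, 121), Mul(Rational(-204504726, 121), I, Pow(46, Rational(1, 2)))) ≈ Add(2.2968e+10, Mul(-1.1463e+7, I))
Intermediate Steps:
Function('G')(y) = Add(-2, Mul(2, y, Pow(Add(127, y), -1))) (Function('G')(y) = Add(-2, Mul(Add(y, y), Pow(Add(y, 127), -1))) = Add(-2, Mul(Mul(2, y), Pow(Add(127, y), -1))) = Add(-2, Mul(2, y, Pow(Add(127, y), -1))))
Function('u')(j) = Mul(9, j)
Mul(Add(Function('u')(Pow(Add(192, -238), Rational(1, 2))), -122304), Add(Function('G')(-490), -187792)) = Mul(Add(Mul(9, Pow(Add(192, -238), Rational(1, 2))), -122304), Add(Mul(-254, Pow(Add(127, -490), -1)), -187792)) = Mul(Add(Mul(9, Pow(-46, Rational(1, 2))), -122304), Add(Mul(-254, Pow(-363, -1)), -187792)) = Mul(Add(Mul(9, Mul(I, Pow(46, Rational(1, 2)))), -122304), Add(Mul(-254, Rational(-1, 363)), -187792)) = Mul(Add(Mul(9, I, Pow(46, Rational(1, 2))), -122304), Add(Rational(254, 363), -187792)) = Mul(Add(-122304, Mul(9, I, Pow(46, Rational(1, 2)))), Rational(-68168242, 363)) = Add(Rational(2779082889856, 121), Mul(Rational(-204504726, 121), I, Pow(46, Rational(1, 2))))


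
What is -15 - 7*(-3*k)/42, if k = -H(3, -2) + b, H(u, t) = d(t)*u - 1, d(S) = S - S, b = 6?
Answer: -23/2 ≈ -11.500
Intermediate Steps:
d(S) = 0
H(u, t) = -1 (H(u, t) = 0*u - 1 = 0 - 1 = -1)
k = 7 (k = -1*(-1) + 6 = 1 + 6 = 7)
-15 - 7*(-3*k)/42 = -15 - 7*(-3*7)/42 = -15 - (-147)/42 = -15 - 7*(-½) = -15 + 7/2 = -23/2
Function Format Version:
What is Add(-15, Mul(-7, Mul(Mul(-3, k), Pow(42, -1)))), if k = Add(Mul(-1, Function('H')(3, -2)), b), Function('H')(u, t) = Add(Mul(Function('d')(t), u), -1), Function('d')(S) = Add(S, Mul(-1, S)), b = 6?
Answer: Rational(-23, 2) ≈ -11.500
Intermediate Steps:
Function('d')(S) = 0
Function('H')(u, t) = -1 (Function('H')(u, t) = Add(Mul(0, u), -1) = Add(0, -1) = -1)
k = 7 (k = Add(Mul(-1, -1), 6) = Add(1, 6) = 7)
Add(-15, Mul(-7, Mul(Mul(-3, k), Pow(42, -1)))) = Add(-15, Mul(-7, Mul(Mul(-3, 7), Pow(42, -1)))) = Add(-15, Mul(-7, Mul(-21, Rational(1, 42)))) = Add(-15, Mul(-7, Rational(-1, 2))) = Add(-15, Rational(7, 2)) = Rational(-23, 2)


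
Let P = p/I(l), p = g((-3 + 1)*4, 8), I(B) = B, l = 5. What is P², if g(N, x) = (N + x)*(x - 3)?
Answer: 0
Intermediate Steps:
g(N, x) = (-3 + x)*(N + x) (g(N, x) = (N + x)*(-3 + x) = (-3 + x)*(N + x))
p = 0 (p = 8² - 3*(-3 + 1)*4 - 3*8 + ((-3 + 1)*4)*8 = 64 - (-6)*4 - 24 - 2*4*8 = 64 - 3*(-8) - 24 - 8*8 = 64 + 24 - 24 - 64 = 0)
P = 0 (P = 0/5 = 0*(⅕) = 0)
P² = 0² = 0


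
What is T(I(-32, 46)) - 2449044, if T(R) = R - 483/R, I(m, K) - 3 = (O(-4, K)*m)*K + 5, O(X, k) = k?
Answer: -8113995529/3224 ≈ -2.5167e+6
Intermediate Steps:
I(m, K) = 8 + m*K² (I(m, K) = 3 + ((K*m)*K + 5) = 3 + (m*K² + 5) = 3 + (5 + m*K²) = 8 + m*K²)
T(I(-32, 46)) - 2449044 = ((8 - 32*46²) - 483/(8 - 32*46²)) - 2449044 = ((8 - 32*2116) - 483/(8 - 32*2116)) - 2449044 = ((8 - 67712) - 483/(8 - 67712)) - 2449044 = (-67704 - 483/(-67704)) - 2449044 = (-67704 - 483*(-1/67704)) - 2449044 = (-67704 + 23/3224) - 2449044 = -218277673/3224 - 2449044 = -8113995529/3224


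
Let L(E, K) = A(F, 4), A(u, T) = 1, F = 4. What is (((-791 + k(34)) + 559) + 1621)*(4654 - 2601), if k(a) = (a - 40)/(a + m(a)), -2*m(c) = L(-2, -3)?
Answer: 191033703/67 ≈ 2.8512e+6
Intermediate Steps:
L(E, K) = 1
m(c) = -½ (m(c) = -½*1 = -½)
k(a) = (-40 + a)/(-½ + a) (k(a) = (a - 40)/(a - ½) = (-40 + a)/(-½ + a))
(((-791 + k(34)) + 559) + 1621)*(4654 - 2601) = (((-791 + 2*(-40 + 34)/(-1 + 2*34)) + 559) + 1621)*(4654 - 2601) = (((-791 + 2*(-6)/(-1 + 68)) + 559) + 1621)*2053 = (((-791 + 2*(-6)/67) + 559) + 1621)*2053 = (((-791 + 2*(1/67)*(-6)) + 559) + 1621)*2053 = (((-791 - 12/67) + 559) + 1621)*2053 = ((-53009/67 + 559) + 1621)*2053 = (-15556/67 + 1621)*2053 = (93051/67)*2053 = 191033703/67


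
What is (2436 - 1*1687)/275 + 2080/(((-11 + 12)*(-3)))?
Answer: -569753/825 ≈ -690.61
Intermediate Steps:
(2436 - 1*1687)/275 + 2080/(((-11 + 12)*(-3))) = (2436 - 1687)*(1/275) + 2080/((1*(-3))) = 749*(1/275) + 2080/(-3) = 749/275 + 2080*(-⅓) = 749/275 - 2080/3 = -569753/825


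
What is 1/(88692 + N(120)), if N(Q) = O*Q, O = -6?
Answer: 1/87972 ≈ 1.1367e-5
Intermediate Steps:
N(Q) = -6*Q
1/(88692 + N(120)) = 1/(88692 - 6*120) = 1/(88692 - 720) = 1/87972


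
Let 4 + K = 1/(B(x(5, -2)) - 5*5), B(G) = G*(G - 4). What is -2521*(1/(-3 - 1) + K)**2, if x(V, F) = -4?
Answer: -33340225/784 ≈ -42526.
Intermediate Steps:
B(G) = G*(-4 + G)
K = -27/7 (K = -4 + 1/(-4*(-4 - 4) - 5*5) = -4 + 1/(-4*(-8) - 25) = -4 + 1/(32 - 25) = -4 + 1/7 = -27/7 ≈ -3.8571)
-2521*(1/(-3 - 1) + K)**2 = -2521*(1/(-3 - 1) - 27/7)**2 = -2521*(1/(-4) - 27/7)**2 = -2521*(-1/4 - 27/7)**2 = -2521*(-115/28)**2 = -2521*13225/784 = -33340225/784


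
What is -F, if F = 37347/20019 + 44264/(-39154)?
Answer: -96027237/130637321 ≈ -0.73507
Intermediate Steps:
F = 96027237/130637321 (F = 37347*(1/20019) + 44264*(-1/39154) = 12449/6673 - 22132/19577 = 96027237/130637321 ≈ 0.73507)
-F = -1*96027237/130637321 = -96027237/130637321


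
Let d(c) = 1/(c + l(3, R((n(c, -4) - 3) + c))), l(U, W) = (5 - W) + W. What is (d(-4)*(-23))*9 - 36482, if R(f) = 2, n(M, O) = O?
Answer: -36689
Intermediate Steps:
l(U, W) = 5
d(c) = 1/(5 + c) (d(c) = 1/(c + 5) = 1/(5 + c))
(d(-4)*(-23))*9 - 36482 = (-23/(5 - 4))*9 - 36482 = (-23/1)*9 - 36482 = (1*(-23))*9 - 36482 = -23*9 - 36482 = -207 - 36482 = -36689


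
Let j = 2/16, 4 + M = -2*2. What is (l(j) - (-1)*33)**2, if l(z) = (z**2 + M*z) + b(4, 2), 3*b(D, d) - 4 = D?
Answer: 44342281/36864 ≈ 1202.9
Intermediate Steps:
b(D, d) = 4/3 + D/3
M = -8 (M = -4 - 2*2 = -4 - 4 = -8)
j = 1/8 (j = 2*(1/16) = 1/8 ≈ 0.12500)
l(z) = 8/3 + z**2 - 8*z (l(z) = (z**2 - 8*z) + (4/3 + (1/3)*4) = (z**2 - 8*z) + (4/3 + 4/3) = (z**2 - 8*z) + 8/3 = 8/3 + z**2 - 8*z)
(l(j) - (-1)*33)**2 = ((8/3 + (1/8)**2 - 8*1/8) - (-1)*33)**2 = ((8/3 + 1/64 - 1) - 1*(-33))**2 = (323/192 + 33)**2 = (6659/192)**2 = 44342281/36864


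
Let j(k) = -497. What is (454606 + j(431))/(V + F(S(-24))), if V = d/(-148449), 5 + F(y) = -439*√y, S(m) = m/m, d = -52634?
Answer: -67412026941/65858722 ≈ -1023.6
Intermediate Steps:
S(m) = 1
F(y) = -5 - 439*√y
V = 52634/148449 (V = -52634/(-148449) = -52634*(-1/148449) = 52634/148449 ≈ 0.35456)
(454606 + j(431))/(V + F(S(-24))) = (454606 - 497)/(52634/148449 + (-5 - 439*√1)) = 454109/(52634/148449 + (-5 - 439*1)) = 454109/(52634/148449 + (-5 - 439)) = 454109/(52634/148449 - 444) = 454109/(-65858722/148449) = 454109*(-148449/65858722) = -67412026941/65858722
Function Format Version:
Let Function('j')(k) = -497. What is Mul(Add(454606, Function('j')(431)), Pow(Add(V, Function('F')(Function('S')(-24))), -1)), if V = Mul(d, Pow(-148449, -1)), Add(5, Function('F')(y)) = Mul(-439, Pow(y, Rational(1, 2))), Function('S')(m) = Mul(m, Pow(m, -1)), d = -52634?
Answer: Rational(-67412026941, 65858722) ≈ -1023.6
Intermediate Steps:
Function('S')(m) = 1
Function('F')(y) = Add(-5, Mul(-439, Pow(y, Rational(1, 2))))
V = Rational(52634, 148449) (V = Mul(-52634, Pow(-148449, -1)) = Mul(-52634, Rational(-1, 148449)) = Rational(52634, 148449) ≈ 0.35456)
Mul(Add(454606, Function('j')(431)), Pow(Add(V, Function('F')(Function('S')(-24))), -1)) = Mul(Add(454606, -497), Pow(Add(Rational(52634, 148449), Add(-5, Mul(-439, Pow(1, Rational(1, 2))))), -1)) = Mul(454109, Pow(Add(Rational(52634, 148449), Add(-5, Mul(-439, 1))), -1)) = Mul(454109, Pow(Add(Rational(52634, 148449), Add(-5, -439)), -1)) = Mul(454109, Pow(Add(Rational(52634, 148449), -444), -1)) = Mul(454109, Pow(Rational(-65858722, 148449), -1)) = Mul(454109, Rational(-148449, 65858722)) = Rational(-67412026941, 65858722)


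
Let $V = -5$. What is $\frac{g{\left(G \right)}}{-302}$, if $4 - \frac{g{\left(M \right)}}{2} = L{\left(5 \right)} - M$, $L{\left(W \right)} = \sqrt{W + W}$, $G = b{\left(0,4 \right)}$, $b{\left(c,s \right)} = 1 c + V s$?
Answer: $\frac{16}{151} + \frac{\sqrt{10}}{151} \approx 0.1269$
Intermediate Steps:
$b{\left(c,s \right)} = c - 5 s$ ($b{\left(c,s \right)} = 1 c - 5 s = c - 5 s$)
$G = -20$ ($G = 0 - 20 = -20$)
$L{\left(W \right)} = \sqrt{2} \sqrt{W}$ ($L{\left(W \right)} = \sqrt{2 W} = \sqrt{2} \sqrt{W}$)
$g{\left(M \right)} = 8 - 2 \sqrt{10} + 2 M$ ($g{\left(M \right)} = 8 - 2 \left(\sqrt{2} \sqrt{5} - M\right) = 8 - 2 \left(\sqrt{10} - M\right) = 8 + \left(- 2 \sqrt{10} + 2 M\right) = 8 - 2 \sqrt{10} + 2 M$)
$\frac{g{\left(G \right)}}{-302} = \frac{8 - 2 \sqrt{10} + 2 \left(-20\right)}{-302} = \left(8 - 2 \sqrt{10} - 40\right) \left(- \frac{1}{302}\right) = \left(-32 - 2 \sqrt{10}\right) \left(- \frac{1}{302}\right) = \frac{16}{151} + \frac{\sqrt{10}}{151}$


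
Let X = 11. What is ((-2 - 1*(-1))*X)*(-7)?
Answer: 77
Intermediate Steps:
((-2 - 1*(-1))*X)*(-7) = ((-2 - 1*(-1))*11)*(-7) = ((-2 + 1)*11)*(-7) = -1*11*(-7) = -11*(-7) = 77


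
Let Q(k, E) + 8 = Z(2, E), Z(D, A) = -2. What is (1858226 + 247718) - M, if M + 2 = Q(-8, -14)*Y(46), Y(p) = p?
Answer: 2106406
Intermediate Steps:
Q(k, E) = -10 (Q(k, E) = -8 - 2 = -10)
M = -462 (M = -2 - 10*46 = -2 - 460 = -462)
(1858226 + 247718) - M = (1858226 + 247718) - 1*(-462) = 2105944 + 462 = 2106406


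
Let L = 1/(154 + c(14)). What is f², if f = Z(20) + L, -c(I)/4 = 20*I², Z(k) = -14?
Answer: 47247543225/241056676 ≈ 196.00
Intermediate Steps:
c(I) = -80*I²
L = -1/15526 (L = 1/(154 - 80*14²) = 1/(154 - 80*196) = 1/(154 - 15680) = 1/(-15526) = -1/15526 ≈ -6.4408e-5)
f = -217365/15526 (f = -14 - 1/15526 = -217365/15526 ≈ -14.000)
f² = (-217365/15526)² = 47247543225/241056676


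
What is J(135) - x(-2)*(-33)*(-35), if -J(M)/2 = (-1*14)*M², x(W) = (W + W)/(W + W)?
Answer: 509145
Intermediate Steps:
x(W) = 1 (x(W) = (2*W)/((2*W)) = (2*W)*(1/(2*W)) = 1)
J(M) = 28*M² (J(M) = -2*(-1*14)*M² = -(-28)*M² = 28*M²)
J(135) - x(-2)*(-33)*(-35) = 28*135² - 1*(-33)*(-35) = 28*18225 - (-33)*(-35) = 510300 - 1*1155 = 510300 - 1155 = 509145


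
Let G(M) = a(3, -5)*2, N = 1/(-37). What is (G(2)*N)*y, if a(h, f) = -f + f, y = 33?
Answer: 0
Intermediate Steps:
a(h, f) = 0
N = -1/37 ≈ -0.027027
G(M) = 0 (G(M) = 0*2 = 0)
(G(2)*N)*y = (0*(-1/37))*33 = 0*33 = 0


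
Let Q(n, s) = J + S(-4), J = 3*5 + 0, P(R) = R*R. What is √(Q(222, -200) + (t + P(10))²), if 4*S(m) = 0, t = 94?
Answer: √37651 ≈ 194.04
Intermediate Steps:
S(m) = 0 (S(m) = (¼)*0 = 0)
P(R) = R²
J = 15 (J = 15 + 0 = 15)
Q(n, s) = 15 (Q(n, s) = 15 + 0 = 15)
√(Q(222, -200) + (t + P(10))²) = √(15 + (94 + 10²)²) = √(15 + (94 + 100)²) = √(15 + 194²) = √(15 + 37636) = √37651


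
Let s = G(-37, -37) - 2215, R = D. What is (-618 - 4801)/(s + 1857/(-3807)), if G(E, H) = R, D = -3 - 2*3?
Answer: 6876711/2822875 ≈ 2.4361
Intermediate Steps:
D = -9 (D = -3 - 6 = -9)
R = -9
G(E, H) = -9
s = -2224 (s = -9 - 2215 = -2224)
(-618 - 4801)/(s + 1857/(-3807)) = (-618 - 4801)/(-2224 + 1857/(-3807)) = -5419/(-2224 + 1857*(-1/3807)) = -5419/(-2224 - 619/1269) = -5419/(-2822875/1269) = -5419*(-1269/2822875) = 6876711/2822875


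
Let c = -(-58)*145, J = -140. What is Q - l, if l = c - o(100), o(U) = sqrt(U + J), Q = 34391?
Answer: 25981 + 2*I*sqrt(10) ≈ 25981.0 + 6.3246*I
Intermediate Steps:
c = 8410 (c = -58*(-145) = 8410)
o(U) = sqrt(-140 + U) (o(U) = sqrt(U - 140) = sqrt(-140 + U))
l = 8410 - 2*I*sqrt(10) (l = 8410 - sqrt(-140 + 100) = 8410 - sqrt(-40) = 8410 - 2*I*sqrt(10) ≈ 8410.0 - 6.3246*I)
Q - l = 34391 - (8410 - 2*I*sqrt(10)) = 34391 + (-8410 + 2*I*sqrt(10)) = 25981 + 2*I*sqrt(10)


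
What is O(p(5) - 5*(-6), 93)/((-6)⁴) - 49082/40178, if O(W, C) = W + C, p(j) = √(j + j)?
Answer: -9778063/8678448 + √10/1296 ≈ -1.1243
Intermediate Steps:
p(j) = √2*√j (p(j) = √(2*j) = √2*√j)
O(W, C) = C + W
O(p(5) - 5*(-6), 93)/((-6)⁴) - 49082/40178 = (93 + (√2*√5 - 5*(-6)))/((-6)⁴) - 49082/40178 = (93 + (√10 + 30))/1296 - 49082*1/40178 = (93 + (30 + √10))*(1/1296) - 24541/20089 = (123 + √10)*(1/1296) - 24541/20089 = (41/432 + √10/1296) - 24541/20089 = -9778063/8678448 + √10/1296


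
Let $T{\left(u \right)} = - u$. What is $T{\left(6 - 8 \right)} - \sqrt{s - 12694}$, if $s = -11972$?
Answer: $2 - i \sqrt{24666} \approx 2.0 - 157.05 i$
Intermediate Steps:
$T{\left(6 - 8 \right)} - \sqrt{s - 12694} = - (6 - 8) - \sqrt{-11972 - 12694} = \left(-1\right) \left(-2\right) - \sqrt{-24666} = 2 - i \sqrt{24666}$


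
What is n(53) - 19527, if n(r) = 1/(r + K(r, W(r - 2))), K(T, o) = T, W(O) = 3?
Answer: -2069861/106 ≈ -19527.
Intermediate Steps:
n(r) = 1/(2*r) (n(r) = 1/(r + r) = 1/(2*r))
n(53) - 19527 = (½)/53 - 19527 = (½)*(1/53) - 19527 = 1/106 - 19527 = -2069861/106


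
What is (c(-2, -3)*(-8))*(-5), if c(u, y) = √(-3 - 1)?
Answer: 80*I ≈ 80.0*I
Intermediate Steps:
c(u, y) = 2*I (c(u, y) = √(-4) = 2*I)
(c(-2, -3)*(-8))*(-5) = ((2*I)*(-8))*(-5) = -16*I*(-5) = 80*I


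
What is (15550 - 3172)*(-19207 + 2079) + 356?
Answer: -212010028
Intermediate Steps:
(15550 - 3172)*(-19207 + 2079) + 356 = 12378*(-17128) + 356 = -212010384 + 356 = -212010028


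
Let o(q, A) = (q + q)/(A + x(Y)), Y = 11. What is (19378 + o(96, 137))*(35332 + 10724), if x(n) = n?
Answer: 33023717904/37 ≈ 8.9253e+8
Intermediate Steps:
o(q, A) = 2*q/(11 + A) (o(q, A) = (q + q)/(A + 11) = (2*q)/(11 + A) = 2*q/(11 + A))
(19378 + o(96, 137))*(35332 + 10724) = (19378 + 2*96/(11 + 137))*(35332 + 10724) = (19378 + 2*96/148)*46056 = (19378 + 2*96*(1/148))*46056 = (19378 + 48/37)*46056 = (717034/37)*46056 = 33023717904/37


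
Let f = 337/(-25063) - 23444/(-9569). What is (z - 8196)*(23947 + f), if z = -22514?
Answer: -176390310810912880/239827847 ≈ -7.3549e+8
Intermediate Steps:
f = 584352219/239827847 (f = 337*(-1/25063) - 23444*(-1/9569) = -337/25063 + 23444/9569 = 584352219/239827847 ≈ 2.4366)
(z - 8196)*(23947 + f) = (-22514 - 8196)*(23947 + 584352219/239827847) = -30710*5743741804328/239827847 = -176390310810912880/239827847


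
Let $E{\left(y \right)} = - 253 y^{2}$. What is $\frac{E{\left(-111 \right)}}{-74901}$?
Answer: $\frac{1039071}{24967} \approx 41.618$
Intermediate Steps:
$\frac{E{\left(-111 \right)}}{-74901} = \frac{\left(-253\right) \left(-111\right)^{2}}{-74901} = \left(-253\right) 12321 \left(- \frac{1}{74901}\right) = \left(-3117213\right) \left(- \frac{1}{74901}\right) = \frac{1039071}{24967}$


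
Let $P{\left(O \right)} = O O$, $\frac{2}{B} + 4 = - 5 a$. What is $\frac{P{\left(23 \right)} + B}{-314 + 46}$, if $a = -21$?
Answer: $- \frac{53431}{27068} \approx -1.974$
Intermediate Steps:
$B = \frac{2}{101}$ ($B = \frac{2}{-4 - -105} = \frac{2}{-4 + 105} = \frac{2}{101} \approx 0.019802$)
$P{\left(O \right)} = O^{2}$
$\frac{P{\left(23 \right)} + B}{-314 + 46} = \frac{23^{2} + \frac{2}{101}}{-314 + 46} = \frac{529 + \frac{2}{101}}{-268} = \frac{53431}{101} \left(- \frac{1}{268}\right) = - \frac{53431}{27068}$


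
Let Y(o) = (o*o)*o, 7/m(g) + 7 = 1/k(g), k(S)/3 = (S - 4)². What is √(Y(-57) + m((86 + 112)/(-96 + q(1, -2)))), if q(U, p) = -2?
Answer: I*√3147426491245233/130366 ≈ 430.34*I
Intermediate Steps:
k(S) = 3*(-4 + S)² (k(S) = 3*(S - 4)² = 3*(-4 + S)²)
m(g) = 7/(-7 + 1/(3*(-4 + g)²))
Y(o) = o³ (Y(o) = o²*o = o³)
√(Y(-57) + m((86 + 112)/(-96 + q(1, -2)))) = √((-57)³ - 21*(-4 + (86 + 112)/(-96 - 2))²/(-1 + 21*(-4 + (86 + 112)/(-96 - 2))²)) = √(-185193 - 21*(-4 + 198/(-98))²/(-1 + 21*(-4 + 198/(-98))²)) = √(-185193 - 21*(-4 + 198*(-1/98))²/(-1 + 21*(-4 + 198*(-1/98))²)) = √(-185193 - 21*(-4 - 99/49)²/(-1 + 21*(-4 - 99/49)²)) = √(-185193 - 21*(-295/49)²/(-1 + 21*(-295/49)²)) = √(-185193 - 21*87025/2401/(-1 + 21*(87025/2401))) = √(-185193 - 21*87025/2401/(-1 + 261075/343)) = √(-185193 - 21*87025/2401/260732/343) = √(-185193 - 21*343/260732*87025/2401) = √(-185193 - 261075/260732) = √(-48286002351/260732) = I*√3147426491245233/130366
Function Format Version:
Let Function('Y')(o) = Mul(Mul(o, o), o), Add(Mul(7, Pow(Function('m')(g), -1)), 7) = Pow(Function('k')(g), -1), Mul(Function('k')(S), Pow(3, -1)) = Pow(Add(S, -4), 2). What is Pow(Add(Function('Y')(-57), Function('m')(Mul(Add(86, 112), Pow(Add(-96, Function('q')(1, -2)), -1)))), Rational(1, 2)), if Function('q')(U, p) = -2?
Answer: Mul(Rational(1, 130366), I, Pow(3147426491245233, Rational(1, 2))) ≈ Mul(430.34, I)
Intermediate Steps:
Function('k')(S) = Mul(3, Pow(Add(-4, S), 2)) (Function('k')(S) = Mul(3, Pow(Add(S, -4), 2)) = Mul(3, Pow(Add(-4, S), 2)))
Function('m')(g) = Mul(7, Pow(Add(-7, Mul(Rational(1, 3), Pow(Add(-4, g), -2))), -1)) (Function('m')(g) = Mul(7, Pow(Add(-7, Pow(Mul(3, Pow(Add(-4, g), 2)), -1)), -1)) = Mul(7, Pow(Add(-7, Mul(Rational(1, 3), Pow(Add(-4, g), -2))), -1)))
Function('Y')(o) = Pow(o, 3) (Function('Y')(o) = Mul(Pow(o, 2), o) = Pow(o, 3))
Pow(Add(Function('Y')(-57), Function('m')(Mul(Add(86, 112), Pow(Add(-96, Function('q')(1, -2)), -1)))), Rational(1, 2)) = Pow(Add(Pow(-57, 3), Mul(-21, Pow(Add(-1, Mul(21, Pow(Add(-4, Mul(Add(86, 112), Pow(Add(-96, -2), -1))), 2))), -1), Pow(Add(-4, Mul(Add(86, 112), Pow(Add(-96, -2), -1))), 2))), Rational(1, 2)) = Pow(Add(-185193, Mul(-21, Pow(Add(-1, Mul(21, Pow(Add(-4, Mul(198, Pow(-98, -1))), 2))), -1), Pow(Add(-4, Mul(198, Pow(-98, -1))), 2))), Rational(1, 2)) = Pow(Add(-185193, Mul(-21, Pow(Add(-1, Mul(21, Pow(Add(-4, Mul(198, Rational(-1, 98))), 2))), -1), Pow(Add(-4, Mul(198, Rational(-1, 98))), 2))), Rational(1, 2)) = Pow(Add(-185193, Mul(-21, Pow(Add(-1, Mul(21, Pow(Add(-4, Rational(-99, 49)), 2))), -1), Pow(Add(-4, Rational(-99, 49)), 2))), Rational(1, 2)) = Pow(Add(-185193, Mul(-21, Pow(Add(-1, Mul(21, Pow(Rational(-295, 49), 2))), -1), Pow(Rational(-295, 49), 2))), Rational(1, 2)) = Pow(Add(-185193, Mul(-21, Pow(Add(-1, Mul(21, Rational(87025, 2401))), -1), Rational(87025, 2401))), Rational(1, 2)) = Pow(Add(-185193, Mul(-21, Pow(Add(-1, Rational(261075, 343)), -1), Rational(87025, 2401))), Rational(1, 2)) = Pow(Add(-185193, Mul(-21, Pow(Rational(260732, 343), -1), Rational(87025, 2401))), Rational(1, 2)) = Pow(Add(-185193, Mul(-21, Rational(343, 260732), Rational(87025, 2401))), Rational(1, 2)) = Pow(Add(-185193, Rational(-261075, 260732)), Rational(1, 2)) = Pow(Rational(-48286002351, 260732), Rational(1, 2)) = Mul(Rational(1, 130366), I, Pow(3147426491245233, Rational(1, 2)))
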